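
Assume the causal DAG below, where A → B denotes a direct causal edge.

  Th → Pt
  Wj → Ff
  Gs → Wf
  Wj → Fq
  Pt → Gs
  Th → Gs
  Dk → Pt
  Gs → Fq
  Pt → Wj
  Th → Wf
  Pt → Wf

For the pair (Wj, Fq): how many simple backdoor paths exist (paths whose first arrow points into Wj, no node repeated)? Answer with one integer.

5

A backdoor path from Wj to Fq is any simple undirected path whose first edge points into Wj (i.e. leaves Wj via a parent).
Parents of Wj: {Pt}.
Enumerating:
  P1: Wj <- Pt <- Th -> Gs -> Fq
  P2: Wj <- Pt <- Th -> Wf <- Gs -> Fq
  P3: Wj <- Pt -> Gs -> Fq
  P4: Wj <- Pt -> Wf <- Th -> Gs -> Fq
  P5: Wj <- Pt -> Wf <- Gs -> Fq
That exhausts the simple backdoor paths. Count: 5.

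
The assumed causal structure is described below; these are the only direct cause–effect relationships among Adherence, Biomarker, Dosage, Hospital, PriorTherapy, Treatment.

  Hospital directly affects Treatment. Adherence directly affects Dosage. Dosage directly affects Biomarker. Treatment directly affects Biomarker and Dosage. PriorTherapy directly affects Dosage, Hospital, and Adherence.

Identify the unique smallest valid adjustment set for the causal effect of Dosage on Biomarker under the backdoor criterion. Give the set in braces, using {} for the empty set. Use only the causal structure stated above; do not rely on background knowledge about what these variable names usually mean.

Variables eligible for adjustment (non-descendants of Dosage, excluding Dosage and Biomarker): {Adherence, Hospital, PriorTherapy, Treatment}.
Backdoor paths from Dosage to Biomarker:
  P1: Dosage <- PriorTherapy -> Hospital -> Treatment -> Biomarker
  P2: Dosage <- Treatment -> Biomarker
  P3: Dosage <- Adherence <- PriorTherapy -> Hospital -> Treatment -> Biomarker
The empty set is not sufficient: P1 (Dosage <- PriorTherapy -> Hospital -> Treatment -> Biomarker) has no collider blocking it and no conditioned non-collider, so it is open.
Try {Treatment}:
  P1: blocked at chain node Treatment ∈ conditioning set.
  P2: blocked at fork node Treatment ∈ conditioning set.
  P3: blocked at chain node Treatment ∈ conditioning set.
{Treatment} contains no descendant of Dosage and blocks every backdoor path.
No other singleton works — e.g. {PriorTherapy} leaves P2 open — so {Treatment} is the unique smallest valid adjustment set.

{Treatment}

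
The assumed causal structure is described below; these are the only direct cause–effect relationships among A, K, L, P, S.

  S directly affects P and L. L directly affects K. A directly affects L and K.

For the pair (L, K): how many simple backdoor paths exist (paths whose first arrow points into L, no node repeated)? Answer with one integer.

1

A backdoor path from L to K is any simple undirected path whose first edge points into L (i.e. leaves L via a parent).
Parents of L: {A, S}.
Enumerating:
  P1: L <- A -> K
That exhausts the simple backdoor paths. Count: 1.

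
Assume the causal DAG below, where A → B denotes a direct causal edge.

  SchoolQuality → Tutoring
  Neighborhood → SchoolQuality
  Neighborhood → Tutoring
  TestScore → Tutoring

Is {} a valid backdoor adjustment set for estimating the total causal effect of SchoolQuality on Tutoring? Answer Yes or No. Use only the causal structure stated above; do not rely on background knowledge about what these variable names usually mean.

Backdoor paths from SchoolQuality to Tutoring (paths whose first edge points into SchoolQuality):
  P1: SchoolQuality <- Neighborhood -> Tutoring
Condition 1 (no descendant of SchoolQuality in the set): holds — descendants of SchoolQuality are {Tutoring}; none are in {}.
Condition 2 (every backdoor path blocked by {}):
  P1: open — no interior node is in the conditioning set.
{} does not satisfy the backdoor criterion.

No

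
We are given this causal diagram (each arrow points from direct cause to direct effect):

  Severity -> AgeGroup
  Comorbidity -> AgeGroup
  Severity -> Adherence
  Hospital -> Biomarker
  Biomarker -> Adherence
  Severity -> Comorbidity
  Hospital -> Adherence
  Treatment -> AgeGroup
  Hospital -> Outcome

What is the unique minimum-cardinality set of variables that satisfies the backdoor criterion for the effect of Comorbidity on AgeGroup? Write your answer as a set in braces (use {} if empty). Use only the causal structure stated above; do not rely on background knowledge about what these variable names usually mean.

Variables eligible for adjustment (non-descendants of Comorbidity, excluding Comorbidity and AgeGroup): {Adherence, Biomarker, Hospital, Outcome, Severity, Treatment}.
Backdoor paths from Comorbidity to AgeGroup:
  P1: Comorbidity <- Severity -> AgeGroup
The empty set is not sufficient: P1 (Comorbidity <- Severity -> AgeGroup) has no collider blocking it and no conditioned non-collider, so it is open.
Try {Severity}:
  P1: blocked at fork node Severity ∈ conditioning set.
{Severity} contains no descendant of Comorbidity and blocks every backdoor path.
No other singleton works — e.g. {Hospital} leaves P1 open — so {Severity} is the unique smallest valid adjustment set.

{Severity}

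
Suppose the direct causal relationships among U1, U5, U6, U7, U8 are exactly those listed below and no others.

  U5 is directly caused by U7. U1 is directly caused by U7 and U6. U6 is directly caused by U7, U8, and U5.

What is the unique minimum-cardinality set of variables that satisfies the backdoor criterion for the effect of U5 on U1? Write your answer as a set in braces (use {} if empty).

{U7}

Variables eligible for adjustment (non-descendants of U5, excluding U5 and U1): {U7, U8}.
Backdoor paths from U5 to U1:
  P1: U5 <- U7 -> U6 -> U1
  P2: U5 <- U7 -> U1
The empty set is not sufficient: P1 (U5 <- U7 -> U6 -> U1) has no collider blocking it and no conditioned non-collider, so it is open.
Try {U7}:
  P1: blocked at fork node U7 ∈ conditioning set.
  P2: blocked at fork node U7 ∈ conditioning set.
{U7} contains no descendant of U5 and blocks every backdoor path.
No other singleton works — e.g. {U8} leaves P1 open — so {U7} is the unique smallest valid adjustment set.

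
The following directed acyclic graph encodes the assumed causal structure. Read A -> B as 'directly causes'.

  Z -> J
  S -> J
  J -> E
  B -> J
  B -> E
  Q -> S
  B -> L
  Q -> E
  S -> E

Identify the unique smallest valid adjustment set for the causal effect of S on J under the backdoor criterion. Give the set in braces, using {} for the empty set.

Variables eligible for adjustment (non-descendants of S, excluding S and J): {B, L, Q, Z}.
Backdoor paths from S to J:
  P1: S <- Q -> E <- B -> J
  P2: S <- Q -> E <- J
Each backdoor path contains an unconditioned collider, so every path is already blocked with the empty conditioning set:
  P1: blocked at collider E (neither it nor any descendant is in the conditioning set).
  P2: blocked at collider E (neither it nor any descendant is in the conditioning set).
The empty set is therefore the unique smallest valid set.

{}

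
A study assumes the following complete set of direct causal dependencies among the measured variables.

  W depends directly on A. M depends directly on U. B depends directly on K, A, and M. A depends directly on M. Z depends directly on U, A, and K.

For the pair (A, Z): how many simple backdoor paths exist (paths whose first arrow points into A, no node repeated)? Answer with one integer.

2

A backdoor path from A to Z is any simple undirected path whose first edge points into A (i.e. leaves A via a parent).
Parents of A: {M}.
Enumerating:
  P1: A <- M <- U -> Z
  P2: A <- M -> B <- K -> Z
That exhausts the simple backdoor paths. Count: 2.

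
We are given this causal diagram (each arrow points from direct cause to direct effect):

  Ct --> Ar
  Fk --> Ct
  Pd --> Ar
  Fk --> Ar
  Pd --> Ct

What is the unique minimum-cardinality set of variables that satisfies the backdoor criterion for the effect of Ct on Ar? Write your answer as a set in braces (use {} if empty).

Variables eligible for adjustment (non-descendants of Ct, excluding Ct and Ar): {Fk, Pd}.
Backdoor paths from Ct to Ar:
  P1: Ct <- Fk -> Ar
  P2: Ct <- Pd -> Ar
The empty set is not sufficient: P1 (Ct <- Fk -> Ar) has no collider blocking it and no conditioned non-collider, so it is open.
Try {Fk, Pd}:
  P1: blocked at fork node Fk ∈ conditioning set.
  P2: blocked at fork node Pd ∈ conditioning set.
{Fk, Pd} contains no descendant of Ct and blocks every backdoor path.
Every element of {Fk, Pd} is needed (dropping Fk leaves P1 open; dropping Pd leaves P2 open), so no proper subset is valid.
Among all size-2 subsets of the eligible variables, only {Fk, Pd} blocks every backdoor path, so it is the unique smallest valid adjustment set.

{Fk, Pd}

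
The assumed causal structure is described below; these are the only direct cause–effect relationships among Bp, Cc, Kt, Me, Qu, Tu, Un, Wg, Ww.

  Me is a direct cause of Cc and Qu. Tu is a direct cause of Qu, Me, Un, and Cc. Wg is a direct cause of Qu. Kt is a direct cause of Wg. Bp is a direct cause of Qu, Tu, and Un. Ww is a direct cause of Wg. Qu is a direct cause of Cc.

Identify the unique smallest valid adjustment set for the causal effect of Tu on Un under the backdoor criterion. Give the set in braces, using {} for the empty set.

{Bp}

Variables eligible for adjustment (non-descendants of Tu, excluding Tu and Un): {Bp, Kt, Wg, Ww}.
Backdoor paths from Tu to Un:
  P1: Tu <- Bp -> Un
The empty set is not sufficient: P1 (Tu <- Bp -> Un) has no collider blocking it and no conditioned non-collider, so it is open.
Try {Bp}:
  P1: blocked at fork node Bp ∈ conditioning set.
{Bp} contains no descendant of Tu and blocks every backdoor path.
No other singleton works — e.g. {Kt} leaves P1 open — so {Bp} is the unique smallest valid adjustment set.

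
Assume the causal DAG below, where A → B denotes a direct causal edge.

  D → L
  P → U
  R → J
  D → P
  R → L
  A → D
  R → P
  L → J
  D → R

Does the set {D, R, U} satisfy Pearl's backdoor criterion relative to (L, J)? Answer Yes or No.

Backdoor paths from L to J (paths whose first edge points into L):
  P1: L <- D -> R -> J
  P2: L <- D -> P <- R -> J
  P3: L <- R -> J
Condition 1 (no descendant of L in the set): holds — descendants of L are {J}; none are in {D, R, U}.
Condition 2 (every backdoor path blocked by {D, R, U}):
  P1: blocked at fork node D ∈ conditioning set.
  P2: blocked at fork node D ∈ conditioning set.
  P3: blocked at fork node R ∈ conditioning set.
{D, R, U} satisfies the backdoor criterion.

Yes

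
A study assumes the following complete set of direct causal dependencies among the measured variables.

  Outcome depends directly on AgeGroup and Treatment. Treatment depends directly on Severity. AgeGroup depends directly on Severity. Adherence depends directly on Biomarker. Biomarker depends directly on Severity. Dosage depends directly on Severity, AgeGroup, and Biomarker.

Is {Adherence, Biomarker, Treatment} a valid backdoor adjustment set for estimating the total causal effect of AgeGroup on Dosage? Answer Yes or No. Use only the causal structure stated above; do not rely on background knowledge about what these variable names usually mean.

No

Backdoor paths from AgeGroup to Dosage (paths whose first edge points into AgeGroup):
  P1: AgeGroup <- Severity -> Biomarker -> Dosage
  P2: AgeGroup <- Severity -> Dosage
Condition 1 (no descendant of AgeGroup in the set): holds — descendants of AgeGroup are {Dosage, Outcome}; none are in {Adherence, Biomarker, Treatment}.
Condition 2 (every backdoor path blocked by {Adherence, Biomarker, Treatment}):
  P1: blocked at chain node Biomarker ∈ conditioning set.
  P2: open — no interior node is in the conditioning set.
{Adherence, Biomarker, Treatment} does not satisfy the backdoor criterion.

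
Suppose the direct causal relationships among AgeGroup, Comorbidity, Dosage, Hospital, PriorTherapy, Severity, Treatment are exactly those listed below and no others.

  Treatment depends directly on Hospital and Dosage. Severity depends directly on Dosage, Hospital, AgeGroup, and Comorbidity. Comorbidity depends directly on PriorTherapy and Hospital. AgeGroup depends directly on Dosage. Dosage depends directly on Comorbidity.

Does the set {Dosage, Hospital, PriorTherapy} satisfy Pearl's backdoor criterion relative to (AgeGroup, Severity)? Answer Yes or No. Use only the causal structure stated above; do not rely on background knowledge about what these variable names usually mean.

Backdoor paths from AgeGroup to Severity (paths whose first edge points into AgeGroup):
  P1: AgeGroup <- Dosage <- Comorbidity <- Hospital -> Severity
  P2: AgeGroup <- Dosage <- Comorbidity -> Severity
  P3: AgeGroup <- Dosage -> Treatment <- Hospital -> Comorbidity -> Severity
  P4: AgeGroup <- Dosage -> Treatment <- Hospital -> Severity
  P5: AgeGroup <- Dosage -> Severity
Condition 1 (no descendant of AgeGroup in the set): holds — descendants of AgeGroup are {Severity}; none are in {Dosage, Hospital, PriorTherapy}.
Condition 2 (every backdoor path blocked by {Dosage, Hospital, PriorTherapy}):
  P1: blocked at chain node Dosage ∈ conditioning set.
  P2: blocked at chain node Dosage ∈ conditioning set.
  P3: blocked at fork node Dosage ∈ conditioning set.
  P4: blocked at fork node Dosage ∈ conditioning set.
  P5: blocked at fork node Dosage ∈ conditioning set.
{Dosage, Hospital, PriorTherapy} satisfies the backdoor criterion.

Yes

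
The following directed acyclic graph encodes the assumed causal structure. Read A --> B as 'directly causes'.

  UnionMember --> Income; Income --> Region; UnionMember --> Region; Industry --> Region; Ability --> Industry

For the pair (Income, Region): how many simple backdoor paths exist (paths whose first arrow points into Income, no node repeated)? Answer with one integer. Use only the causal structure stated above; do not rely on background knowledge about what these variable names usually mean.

1

A backdoor path from Income to Region is any simple undirected path whose first edge points into Income (i.e. leaves Income via a parent).
Parents of Income: {UnionMember}.
Enumerating:
  P1: Income <- UnionMember -> Region
That exhausts the simple backdoor paths. Count: 1.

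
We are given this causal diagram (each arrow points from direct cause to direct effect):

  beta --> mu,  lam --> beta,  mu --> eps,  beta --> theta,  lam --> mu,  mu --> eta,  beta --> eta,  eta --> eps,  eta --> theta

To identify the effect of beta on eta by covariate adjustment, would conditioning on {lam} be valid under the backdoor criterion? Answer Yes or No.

Yes

Backdoor paths from beta to eta (paths whose first edge points into beta):
  P1: beta <- lam -> mu -> eta
  P2: beta <- lam -> mu -> eps <- eta
Condition 1 (no descendant of beta in the set): holds — descendants of beta are {eps, eta, mu, theta}; none are in {lam}.
Condition 2 (every backdoor path blocked by {lam}):
  P1: blocked at fork node lam ∈ conditioning set.
  P2: blocked at fork node lam ∈ conditioning set.
{lam} satisfies the backdoor criterion.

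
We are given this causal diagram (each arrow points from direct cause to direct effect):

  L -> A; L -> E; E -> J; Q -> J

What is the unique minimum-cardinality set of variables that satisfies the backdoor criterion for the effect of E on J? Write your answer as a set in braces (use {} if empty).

Variables eligible for adjustment (non-descendants of E, excluding E and J): {A, L, Q}.
Backdoor paths from E to J:
  (none)
With no backdoor paths the empty set already satisfies the criterion, and it is trivially minimal.

{}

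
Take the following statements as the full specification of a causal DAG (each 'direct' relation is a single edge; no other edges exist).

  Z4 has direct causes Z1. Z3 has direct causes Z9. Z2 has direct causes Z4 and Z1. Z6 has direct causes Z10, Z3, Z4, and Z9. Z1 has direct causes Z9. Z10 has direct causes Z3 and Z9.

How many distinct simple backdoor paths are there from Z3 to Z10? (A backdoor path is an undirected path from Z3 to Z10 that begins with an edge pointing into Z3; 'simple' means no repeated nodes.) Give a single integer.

4

A backdoor path from Z3 to Z10 is any simple undirected path whose first edge points into Z3 (i.e. leaves Z3 via a parent).
Parents of Z3: {Z9}.
Enumerating:
  P1: Z3 <- Z9 -> Z1 -> Z4 -> Z6 <- Z10
  P2: Z3 <- Z9 -> Z1 -> Z2 <- Z4 -> Z6 <- Z10
  P3: Z3 <- Z9 -> Z10
  P4: Z3 <- Z9 -> Z6 <- Z10
That exhausts the simple backdoor paths. Count: 4.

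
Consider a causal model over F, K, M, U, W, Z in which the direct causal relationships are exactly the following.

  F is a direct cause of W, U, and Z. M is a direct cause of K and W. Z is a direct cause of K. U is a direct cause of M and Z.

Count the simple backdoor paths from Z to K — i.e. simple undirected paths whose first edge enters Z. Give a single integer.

A backdoor path from Z to K is any simple undirected path whose first edge points into Z (i.e. leaves Z via a parent).
Parents of Z: {F, U}.
Enumerating:
  P1: Z <- F -> U -> M -> K
  P2: Z <- F -> W <- M -> K
  P3: Z <- U <- F -> W <- M -> K
  P4: Z <- U -> M -> K
That exhausts the simple backdoor paths. Count: 4.

4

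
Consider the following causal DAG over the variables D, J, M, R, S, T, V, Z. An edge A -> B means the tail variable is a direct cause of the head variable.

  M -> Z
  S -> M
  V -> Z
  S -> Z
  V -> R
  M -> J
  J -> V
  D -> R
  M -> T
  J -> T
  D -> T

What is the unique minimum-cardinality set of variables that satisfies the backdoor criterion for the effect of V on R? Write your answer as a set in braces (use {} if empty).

{}

Variables eligible for adjustment (non-descendants of V, excluding V and R): {D, J, M, S, T}.
Backdoor paths from V to R:
  P1: V <- J <- M -> T <- D -> R
  P2: V <- J -> T <- D -> R
Each backdoor path contains an unconditioned collider, so every path is already blocked with the empty conditioning set:
  P1: blocked at collider T (neither it nor any descendant is in the conditioning set).
  P2: blocked at collider T (neither it nor any descendant is in the conditioning set).
The empty set is therefore the unique smallest valid set.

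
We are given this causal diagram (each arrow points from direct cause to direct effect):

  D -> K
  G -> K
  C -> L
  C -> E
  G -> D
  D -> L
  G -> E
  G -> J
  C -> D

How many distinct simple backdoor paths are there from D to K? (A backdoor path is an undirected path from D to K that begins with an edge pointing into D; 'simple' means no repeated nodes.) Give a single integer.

A backdoor path from D to K is any simple undirected path whose first edge points into D (i.e. leaves D via a parent).
Parents of D: {C, G}.
Enumerating:
  P1: D <- C -> E <- G -> K
  P2: D <- G -> K
That exhausts the simple backdoor paths. Count: 2.

2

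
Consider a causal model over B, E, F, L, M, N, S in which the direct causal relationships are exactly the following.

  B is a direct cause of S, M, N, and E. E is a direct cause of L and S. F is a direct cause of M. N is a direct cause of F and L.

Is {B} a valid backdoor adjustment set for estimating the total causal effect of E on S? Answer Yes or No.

Yes

Backdoor paths from E to S (paths whose first edge points into E):
  P1: E <- B -> S
Condition 1 (no descendant of E in the set): holds — descendants of E are {L, S}; none are in {B}.
Condition 2 (every backdoor path blocked by {B}):
  P1: blocked at fork node B ∈ conditioning set.
{B} satisfies the backdoor criterion.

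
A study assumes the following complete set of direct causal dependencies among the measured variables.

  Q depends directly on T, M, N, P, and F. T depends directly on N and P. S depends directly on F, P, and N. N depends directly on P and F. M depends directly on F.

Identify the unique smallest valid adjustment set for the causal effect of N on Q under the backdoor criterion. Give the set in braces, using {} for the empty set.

Variables eligible for adjustment (non-descendants of N, excluding N and Q): {F, M, P}.
Backdoor paths from N to Q:
  P1: N <- F -> M -> Q
  P2: N <- F -> S <- P -> T -> Q
  P3: N <- F -> S <- P -> Q
  P4: N <- F -> Q
  P5: N <- P -> T -> Q
  P6: N <- P -> S <- F -> M -> Q
  P7: N <- P -> S <- F -> Q
  P8: N <- P -> Q
The empty set is not sufficient: P1 (N <- F -> M -> Q) has no collider blocking it and no conditioned non-collider, so it is open.
Try {F, P}:
  P1: blocked at fork node F ∈ conditioning set.
  P2: blocked at fork node F ∈ conditioning set.
  P3: blocked at fork node F ∈ conditioning set.
  P4: blocked at fork node F ∈ conditioning set.
  P5: blocked at fork node P ∈ conditioning set.
  P6: blocked at fork node P ∈ conditioning set.
  P7: blocked at fork node P ∈ conditioning set.
  P8: blocked at fork node P ∈ conditioning set.
{F, P} contains no descendant of N and blocks every backdoor path.
Every element of {F, P} is needed (dropping F leaves P1 open; dropping P leaves P5 open), so no proper subset is valid.
Among all size-2 subsets of the eligible variables, only {F, P} blocks every backdoor path, so it is the unique smallest valid adjustment set.

{F, P}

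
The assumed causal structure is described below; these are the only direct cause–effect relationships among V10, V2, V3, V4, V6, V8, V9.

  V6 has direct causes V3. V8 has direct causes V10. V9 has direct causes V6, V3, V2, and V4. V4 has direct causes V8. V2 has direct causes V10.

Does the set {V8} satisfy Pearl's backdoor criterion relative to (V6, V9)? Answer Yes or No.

No

Backdoor paths from V6 to V9 (paths whose first edge points into V6):
  P1: V6 <- V3 -> V9
Condition 1 (no descendant of V6 in the set): holds — descendants of V6 are {V9}; none are in {V8}.
Condition 2 (every backdoor path blocked by {V8}):
  P1: open — no interior node is in the conditioning set.
{V8} does not satisfy the backdoor criterion.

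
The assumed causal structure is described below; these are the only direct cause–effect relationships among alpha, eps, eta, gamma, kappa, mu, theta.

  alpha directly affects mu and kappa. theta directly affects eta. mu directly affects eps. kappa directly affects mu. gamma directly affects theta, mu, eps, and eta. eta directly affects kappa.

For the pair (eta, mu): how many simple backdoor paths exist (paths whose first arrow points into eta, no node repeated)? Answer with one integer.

A backdoor path from eta to mu is any simple undirected path whose first edge points into eta (i.e. leaves eta via a parent).
Parents of eta: {gamma, theta}.
Enumerating:
  P1: eta <- gamma -> mu
  P2: eta <- gamma -> eps <- mu
  P3: eta <- theta <- gamma -> mu
  P4: eta <- theta <- gamma -> eps <- mu
That exhausts the simple backdoor paths. Count: 4.

4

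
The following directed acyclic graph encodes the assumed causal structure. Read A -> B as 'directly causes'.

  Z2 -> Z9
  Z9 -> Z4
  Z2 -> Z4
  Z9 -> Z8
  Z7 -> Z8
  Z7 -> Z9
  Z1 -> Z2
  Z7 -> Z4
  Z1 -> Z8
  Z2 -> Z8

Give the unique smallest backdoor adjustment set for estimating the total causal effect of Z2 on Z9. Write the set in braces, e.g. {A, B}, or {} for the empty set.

Variables eligible for adjustment (non-descendants of Z2, excluding Z2 and Z9): {Z1, Z7}.
Backdoor paths from Z2 to Z9:
  P1: Z2 <- Z1 -> Z8 <- Z7 -> Z9
  P2: Z2 <- Z1 -> Z8 <- Z7 -> Z4 <- Z9
  P3: Z2 <- Z1 -> Z8 <- Z9
Each backdoor path contains an unconditioned collider, so every path is already blocked with the empty conditioning set:
  P1: blocked at collider Z8 (neither it nor any descendant is in the conditioning set).
  P2: blocked at collider Z8 (neither it nor any descendant is in the conditioning set).
  P3: blocked at collider Z8 (neither it nor any descendant is in the conditioning set).
The empty set is therefore the unique smallest valid set.

{}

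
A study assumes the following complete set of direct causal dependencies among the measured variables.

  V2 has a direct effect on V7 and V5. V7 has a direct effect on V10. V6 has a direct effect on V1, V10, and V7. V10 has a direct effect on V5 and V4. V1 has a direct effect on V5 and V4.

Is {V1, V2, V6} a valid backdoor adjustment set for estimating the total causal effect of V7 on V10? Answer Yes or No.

Yes

Backdoor paths from V7 to V10 (paths whose first edge points into V7):
  P1: V7 <- V6 -> V1 -> V4 <- V10
  P2: V7 <- V6 -> V1 -> V5 <- V10
  P3: V7 <- V6 -> V10
  P4: V7 <- V2 -> V5 <- V1 <- V6 -> V10
  P5: V7 <- V2 -> V5 <- V1 -> V4 <- V10
  P6: V7 <- V2 -> V5 <- V10
Condition 1 (no descendant of V7 in the set): holds — descendants of V7 are {V10, V4, V5}; none are in {V1, V2, V6}.
Condition 2 (every backdoor path blocked by {V1, V2, V6}):
  P1: blocked at fork node V6 ∈ conditioning set.
  P2: blocked at fork node V6 ∈ conditioning set.
  P3: blocked at fork node V6 ∈ conditioning set.
  P4: blocked at fork node V2 ∈ conditioning set.
  P5: blocked at fork node V2 ∈ conditioning set.
  P6: blocked at fork node V2 ∈ conditioning set.
{V1, V2, V6} satisfies the backdoor criterion.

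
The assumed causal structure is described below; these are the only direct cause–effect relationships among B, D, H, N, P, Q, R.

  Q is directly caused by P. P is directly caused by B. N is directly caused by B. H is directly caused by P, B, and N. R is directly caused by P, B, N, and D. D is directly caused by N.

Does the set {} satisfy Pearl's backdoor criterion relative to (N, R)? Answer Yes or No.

No

Backdoor paths from N to R (paths whose first edge points into N):
  P1: N <- B -> P -> R
  P2: N <- B -> H <- P -> R
  P3: N <- B -> R
Condition 1 (no descendant of N in the set): holds — descendants of N are {D, H, R}; none are in {}.
Condition 2 (every backdoor path blocked by {}):
  P1: open — no interior node is in the conditioning set.
  P2: blocked at collider H (neither it nor any descendant is in the conditioning set).
  P3: open — no interior node is in the conditioning set.
{} does not satisfy the backdoor criterion.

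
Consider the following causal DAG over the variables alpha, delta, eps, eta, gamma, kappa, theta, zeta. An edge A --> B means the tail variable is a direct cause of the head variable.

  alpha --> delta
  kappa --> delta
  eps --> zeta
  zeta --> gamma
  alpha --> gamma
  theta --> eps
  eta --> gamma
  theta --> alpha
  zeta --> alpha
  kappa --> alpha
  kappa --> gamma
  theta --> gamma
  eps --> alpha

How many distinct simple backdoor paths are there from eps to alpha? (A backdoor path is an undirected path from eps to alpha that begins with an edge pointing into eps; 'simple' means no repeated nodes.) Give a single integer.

A backdoor path from eps to alpha is any simple undirected path whose first edge points into eps (i.e. leaves eps via a parent).
Parents of eps: {theta}.
Enumerating:
  P1: eps <- theta -> alpha
  P2: eps <- theta -> gamma <- zeta -> alpha
  P3: eps <- theta -> gamma <- kappa -> alpha
  P4: eps <- theta -> gamma <- kappa -> delta <- alpha
  P5: eps <- theta -> gamma <- alpha
That exhausts the simple backdoor paths. Count: 5.

5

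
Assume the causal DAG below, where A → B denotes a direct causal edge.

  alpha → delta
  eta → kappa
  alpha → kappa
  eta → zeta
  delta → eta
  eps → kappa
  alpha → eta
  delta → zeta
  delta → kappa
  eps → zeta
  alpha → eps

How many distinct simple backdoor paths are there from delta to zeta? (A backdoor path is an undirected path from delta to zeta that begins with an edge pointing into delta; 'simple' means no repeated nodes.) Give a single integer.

6

A backdoor path from delta to zeta is any simple undirected path whose first edge points into delta (i.e. leaves delta via a parent).
Parents of delta: {alpha}.
Enumerating:
  P1: delta <- alpha -> eta -> kappa <- eps -> zeta
  P2: delta <- alpha -> eta -> zeta
  P3: delta <- alpha -> eps -> kappa <- eta -> zeta
  P4: delta <- alpha -> eps -> zeta
  P5: delta <- alpha -> kappa <- eta -> zeta
  P6: delta <- alpha -> kappa <- eps -> zeta
That exhausts the simple backdoor paths. Count: 6.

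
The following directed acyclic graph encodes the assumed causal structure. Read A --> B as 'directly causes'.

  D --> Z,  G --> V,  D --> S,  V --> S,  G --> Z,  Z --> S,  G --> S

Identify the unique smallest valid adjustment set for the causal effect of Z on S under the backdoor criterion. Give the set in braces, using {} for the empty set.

Variables eligible for adjustment (non-descendants of Z, excluding Z and S): {D, G, V}.
Backdoor paths from Z to S:
  P1: Z <- G -> V -> S
  P2: Z <- G -> S
  P3: Z <- D -> S
The empty set is not sufficient: P1 (Z <- G -> V -> S) has no collider blocking it and no conditioned non-collider, so it is open.
Try {D, G}:
  P1: blocked at fork node G ∈ conditioning set.
  P2: blocked at fork node G ∈ conditioning set.
  P3: blocked at fork node D ∈ conditioning set.
{D, G} contains no descendant of Z and blocks every backdoor path.
Every element of {D, G} is needed (dropping D leaves P3 open; dropping G leaves P1 open), so no proper subset is valid.
Among all size-2 subsets of the eligible variables, only {D, G} blocks every backdoor path, so it is the unique smallest valid adjustment set.

{D, G}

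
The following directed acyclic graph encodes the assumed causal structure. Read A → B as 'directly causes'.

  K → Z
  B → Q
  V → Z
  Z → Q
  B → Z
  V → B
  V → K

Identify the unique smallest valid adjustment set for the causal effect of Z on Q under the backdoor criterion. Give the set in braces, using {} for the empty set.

Variables eligible for adjustment (non-descendants of Z, excluding Z and Q): {B, K, V}.
Backdoor paths from Z to Q:
  P1: Z <- V -> B -> Q
  P2: Z <- B -> Q
  P3: Z <- K <- V -> B -> Q
The empty set is not sufficient: P1 (Z <- V -> B -> Q) has no collider blocking it and no conditioned non-collider, so it is open.
Try {B}:
  P1: blocked at chain node B ∈ conditioning set.
  P2: blocked at fork node B ∈ conditioning set.
  P3: blocked at chain node B ∈ conditioning set.
{B} contains no descendant of Z and blocks every backdoor path.
No other singleton works — e.g. {V} leaves P2 open — so {B} is the unique smallest valid adjustment set.

{B}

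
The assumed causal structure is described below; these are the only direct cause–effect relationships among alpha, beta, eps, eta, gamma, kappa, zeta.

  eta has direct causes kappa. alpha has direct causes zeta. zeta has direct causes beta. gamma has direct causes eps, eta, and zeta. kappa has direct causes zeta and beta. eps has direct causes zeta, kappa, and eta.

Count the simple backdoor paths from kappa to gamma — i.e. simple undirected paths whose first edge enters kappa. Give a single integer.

A backdoor path from kappa to gamma is any simple undirected path whose first edge points into kappa (i.e. leaves kappa via a parent).
Parents of kappa: {beta, zeta}.
Enumerating:
  P1: kappa <- beta -> zeta -> eps <- eta -> gamma
  P2: kappa <- beta -> zeta -> eps -> gamma
  P3: kappa <- beta -> zeta -> gamma
  P4: kappa <- zeta -> eps <- eta -> gamma
  P5: kappa <- zeta -> eps -> gamma
  P6: kappa <- zeta -> gamma
That exhausts the simple backdoor paths. Count: 6.

6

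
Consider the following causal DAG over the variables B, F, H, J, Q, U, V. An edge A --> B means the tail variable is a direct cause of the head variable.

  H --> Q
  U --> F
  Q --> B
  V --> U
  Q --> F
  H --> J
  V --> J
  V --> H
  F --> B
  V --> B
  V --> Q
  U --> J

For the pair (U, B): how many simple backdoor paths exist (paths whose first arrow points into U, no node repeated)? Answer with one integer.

7

A backdoor path from U to B is any simple undirected path whose first edge points into U (i.e. leaves U via a parent).
Parents of U: {V}.
Enumerating:
  P1: U <- V -> H -> Q -> F -> B
  P2: U <- V -> H -> Q -> B
  P3: U <- V -> Q -> F -> B
  P4: U <- V -> Q -> B
  P5: U <- V -> J <- H -> Q -> F -> B
  P6: U <- V -> J <- H -> Q -> B
  P7: U <- V -> B
That exhausts the simple backdoor paths. Count: 7.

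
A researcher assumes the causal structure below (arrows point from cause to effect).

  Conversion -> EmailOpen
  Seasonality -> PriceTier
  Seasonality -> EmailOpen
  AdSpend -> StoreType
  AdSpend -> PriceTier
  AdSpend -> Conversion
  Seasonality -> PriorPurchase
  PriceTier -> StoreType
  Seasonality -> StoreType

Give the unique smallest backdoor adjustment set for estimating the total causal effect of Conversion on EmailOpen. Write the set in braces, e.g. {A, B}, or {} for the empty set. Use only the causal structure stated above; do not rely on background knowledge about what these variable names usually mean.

Variables eligible for adjustment (non-descendants of Conversion, excluding Conversion and EmailOpen): {AdSpend, PriceTier, PriorPurchase, Seasonality, StoreType}.
Backdoor paths from Conversion to EmailOpen:
  P1: Conversion <- AdSpend -> PriceTier <- Seasonality -> EmailOpen
  P2: Conversion <- AdSpend -> PriceTier -> StoreType <- Seasonality -> EmailOpen
  P3: Conversion <- AdSpend -> StoreType <- Seasonality -> EmailOpen
  P4: Conversion <- AdSpend -> StoreType <- PriceTier <- Seasonality -> EmailOpen
Each backdoor path contains an unconditioned collider, so every path is already blocked with the empty conditioning set:
  P1: blocked at collider PriceTier (neither it nor any descendant is in the conditioning set).
  P2: blocked at collider StoreType (neither it nor any descendant is in the conditioning set).
  P3: blocked at collider StoreType (neither it nor any descendant is in the conditioning set).
  P4: blocked at collider StoreType (neither it nor any descendant is in the conditioning set).
The empty set is therefore the unique smallest valid set.

{}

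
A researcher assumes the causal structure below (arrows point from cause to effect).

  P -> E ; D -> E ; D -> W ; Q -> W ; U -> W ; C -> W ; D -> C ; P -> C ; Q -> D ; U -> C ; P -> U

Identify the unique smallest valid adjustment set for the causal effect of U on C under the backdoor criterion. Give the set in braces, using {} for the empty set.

Variables eligible for adjustment (non-descendants of U, excluding U and C): {D, E, P, Q}.
Backdoor paths from U to C:
  P1: U <- P -> E <- D <- Q -> W <- C
  P2: U <- P -> E <- D -> C
  P3: U <- P -> E <- D -> W <- C
  P4: U <- P -> C
The empty set is not sufficient: P4 (U <- P -> C) has no collider blocking it and no conditioned non-collider, so it is open.
Try {P}:
  P1: blocked at fork node P ∈ conditioning set.
  P2: blocked at fork node P ∈ conditioning set.
  P3: blocked at fork node P ∈ conditioning set.
  P4: blocked at fork node P ∈ conditioning set.
{P} contains no descendant of U and blocks every backdoor path.
No other singleton works — e.g. {Q} leaves P4 open — so {P} is the unique smallest valid adjustment set.

{P}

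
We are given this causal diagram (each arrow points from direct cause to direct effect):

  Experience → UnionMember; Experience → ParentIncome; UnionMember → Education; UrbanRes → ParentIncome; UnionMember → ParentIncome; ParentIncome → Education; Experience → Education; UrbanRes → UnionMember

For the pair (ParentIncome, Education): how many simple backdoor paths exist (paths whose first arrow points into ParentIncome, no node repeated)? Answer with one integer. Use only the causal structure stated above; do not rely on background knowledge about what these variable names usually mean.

A backdoor path from ParentIncome to Education is any simple undirected path whose first edge points into ParentIncome (i.e. leaves ParentIncome via a parent).
Parents of ParentIncome: {Experience, UnionMember, UrbanRes}.
Enumerating:
  P1: ParentIncome <- Experience -> UnionMember -> Education
  P2: ParentIncome <- Experience -> Education
  P3: ParentIncome <- UrbanRes -> UnionMember <- Experience -> Education
  P4: ParentIncome <- UrbanRes -> UnionMember -> Education
  P5: ParentIncome <- UnionMember <- Experience -> Education
  P6: ParentIncome <- UnionMember -> Education
That exhausts the simple backdoor paths. Count: 6.

6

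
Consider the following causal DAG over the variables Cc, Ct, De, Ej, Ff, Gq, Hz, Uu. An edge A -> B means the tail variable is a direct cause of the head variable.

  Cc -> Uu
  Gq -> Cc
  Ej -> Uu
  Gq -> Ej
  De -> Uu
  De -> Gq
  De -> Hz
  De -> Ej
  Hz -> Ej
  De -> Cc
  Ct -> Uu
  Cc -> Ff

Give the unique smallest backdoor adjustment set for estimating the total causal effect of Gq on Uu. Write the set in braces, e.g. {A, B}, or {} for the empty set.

Variables eligible for adjustment (non-descendants of Gq, excluding Gq and Uu): {Ct, De, Hz}.
Backdoor paths from Gq to Uu:
  P1: Gq <- De -> Hz -> Ej -> Uu
  P2: Gq <- De -> Ej -> Uu
  P3: Gq <- De -> Cc -> Uu
  P4: Gq <- De -> Uu
The empty set is not sufficient: P1 (Gq <- De -> Hz -> Ej -> Uu) has no collider blocking it and no conditioned non-collider, so it is open.
Try {De}:
  P1: blocked at fork node De ∈ conditioning set.
  P2: blocked at fork node De ∈ conditioning set.
  P3: blocked at fork node De ∈ conditioning set.
  P4: blocked at fork node De ∈ conditioning set.
{De} contains no descendant of Gq and blocks every backdoor path.
No other singleton works — e.g. {Ct} leaves P1 open — so {De} is the unique smallest valid adjustment set.

{De}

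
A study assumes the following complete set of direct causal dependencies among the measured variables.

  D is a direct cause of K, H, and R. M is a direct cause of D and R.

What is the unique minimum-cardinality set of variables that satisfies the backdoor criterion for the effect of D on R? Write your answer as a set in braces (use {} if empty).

Variables eligible for adjustment (non-descendants of D, excluding D and R): {M}.
Backdoor paths from D to R:
  P1: D <- M -> R
The empty set is not sufficient: P1 (D <- M -> R) has no collider blocking it and no conditioned non-collider, so it is open.
Try {M}:
  P1: blocked at fork node M ∈ conditioning set.
{M} contains no descendant of D and blocks every backdoor path.
{M} is the unique smallest valid adjustment set.

{M}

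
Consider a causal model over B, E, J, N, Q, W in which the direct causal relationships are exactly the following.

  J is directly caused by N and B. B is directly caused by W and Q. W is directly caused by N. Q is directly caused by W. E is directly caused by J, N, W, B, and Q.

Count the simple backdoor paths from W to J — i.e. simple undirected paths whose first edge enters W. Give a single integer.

4

A backdoor path from W to J is any simple undirected path whose first edge points into W (i.e. leaves W via a parent).
Parents of W: {N}.
Enumerating:
  P1: W <- N -> J
  P2: W <- N -> E <- Q -> B -> J
  P3: W <- N -> E <- B -> J
  P4: W <- N -> E <- J
That exhausts the simple backdoor paths. Count: 4.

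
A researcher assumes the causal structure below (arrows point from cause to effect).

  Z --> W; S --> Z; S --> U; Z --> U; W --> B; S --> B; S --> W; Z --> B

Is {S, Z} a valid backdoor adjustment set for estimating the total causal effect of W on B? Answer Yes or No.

Yes

Backdoor paths from W to B (paths whose first edge points into W):
  P1: W <- S -> Z -> B
  P2: W <- S -> U <- Z -> B
  P3: W <- S -> B
  P4: W <- Z <- S -> B
  P5: W <- Z -> U <- S -> B
  P6: W <- Z -> B
Condition 1 (no descendant of W in the set): holds — descendants of W are {B}; none are in {S, Z}.
Condition 2 (every backdoor path blocked by {S, Z}):
  P1: blocked at fork node S ∈ conditioning set.
  P2: blocked at fork node S ∈ conditioning set.
  P3: blocked at fork node S ∈ conditioning set.
  P4: blocked at chain node Z ∈ conditioning set.
  P5: blocked at fork node Z ∈ conditioning set.
  P6: blocked at fork node Z ∈ conditioning set.
{S, Z} satisfies the backdoor criterion.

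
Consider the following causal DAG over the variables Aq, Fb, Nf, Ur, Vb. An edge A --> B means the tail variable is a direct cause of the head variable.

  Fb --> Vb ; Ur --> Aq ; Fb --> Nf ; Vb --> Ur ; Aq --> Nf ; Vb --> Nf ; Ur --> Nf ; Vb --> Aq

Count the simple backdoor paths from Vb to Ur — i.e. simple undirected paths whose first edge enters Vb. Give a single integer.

2

A backdoor path from Vb to Ur is any simple undirected path whose first edge points into Vb (i.e. leaves Vb via a parent).
Parents of Vb: {Fb}.
Enumerating:
  P1: Vb <- Fb -> Nf <- Ur
  P2: Vb <- Fb -> Nf <- Aq <- Ur
That exhausts the simple backdoor paths. Count: 2.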